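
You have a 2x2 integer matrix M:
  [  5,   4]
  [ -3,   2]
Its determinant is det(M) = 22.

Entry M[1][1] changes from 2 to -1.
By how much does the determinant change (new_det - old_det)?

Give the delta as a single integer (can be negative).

Cofactor C_11 = 5
Entry delta = -1 - 2 = -3
Det delta = entry_delta * cofactor = -3 * 5 = -15

Answer: -15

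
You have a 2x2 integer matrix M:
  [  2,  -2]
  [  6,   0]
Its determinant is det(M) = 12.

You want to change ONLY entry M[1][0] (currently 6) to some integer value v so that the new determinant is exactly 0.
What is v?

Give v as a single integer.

det is linear in entry M[1][0]: det = old_det + (v - 6) * C_10
Cofactor C_10 = 2
Want det = 0: 12 + (v - 6) * 2 = 0
  (v - 6) = -12 / 2 = -6
  v = 6 + (-6) = 0

Answer: 0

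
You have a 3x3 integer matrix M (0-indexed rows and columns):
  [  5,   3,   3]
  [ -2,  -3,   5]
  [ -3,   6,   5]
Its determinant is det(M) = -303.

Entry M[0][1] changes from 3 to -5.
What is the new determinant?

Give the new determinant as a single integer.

Answer: -263

Derivation:
det is linear in row 0: changing M[0][1] by delta changes det by delta * cofactor(0,1).
Cofactor C_01 = (-1)^(0+1) * minor(0,1) = -5
Entry delta = -5 - 3 = -8
Det delta = -8 * -5 = 40
New det = -303 + 40 = -263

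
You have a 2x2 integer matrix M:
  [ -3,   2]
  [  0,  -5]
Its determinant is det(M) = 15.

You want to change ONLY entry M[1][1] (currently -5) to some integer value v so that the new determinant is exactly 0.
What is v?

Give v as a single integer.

Answer: 0

Derivation:
det is linear in entry M[1][1]: det = old_det + (v - -5) * C_11
Cofactor C_11 = -3
Want det = 0: 15 + (v - -5) * -3 = 0
  (v - -5) = -15 / -3 = 5
  v = -5 + (5) = 0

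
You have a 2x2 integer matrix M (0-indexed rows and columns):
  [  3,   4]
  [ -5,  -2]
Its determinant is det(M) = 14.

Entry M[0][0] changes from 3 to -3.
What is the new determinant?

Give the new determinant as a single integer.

Answer: 26

Derivation:
det is linear in row 0: changing M[0][0] by delta changes det by delta * cofactor(0,0).
Cofactor C_00 = (-1)^(0+0) * minor(0,0) = -2
Entry delta = -3 - 3 = -6
Det delta = -6 * -2 = 12
New det = 14 + 12 = 26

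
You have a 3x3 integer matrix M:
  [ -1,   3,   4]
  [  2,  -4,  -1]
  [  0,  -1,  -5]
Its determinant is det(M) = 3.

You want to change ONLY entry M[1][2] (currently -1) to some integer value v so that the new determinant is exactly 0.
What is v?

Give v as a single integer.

det is linear in entry M[1][2]: det = old_det + (v - -1) * C_12
Cofactor C_12 = -1
Want det = 0: 3 + (v - -1) * -1 = 0
  (v - -1) = -3 / -1 = 3
  v = -1 + (3) = 2

Answer: 2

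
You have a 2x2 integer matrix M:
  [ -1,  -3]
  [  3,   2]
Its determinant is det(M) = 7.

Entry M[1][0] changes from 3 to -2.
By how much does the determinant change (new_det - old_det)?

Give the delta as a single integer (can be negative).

Answer: -15

Derivation:
Cofactor C_10 = 3
Entry delta = -2 - 3 = -5
Det delta = entry_delta * cofactor = -5 * 3 = -15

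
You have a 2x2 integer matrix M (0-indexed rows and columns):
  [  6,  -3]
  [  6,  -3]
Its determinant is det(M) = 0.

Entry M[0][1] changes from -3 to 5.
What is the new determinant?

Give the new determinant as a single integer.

det is linear in row 0: changing M[0][1] by delta changes det by delta * cofactor(0,1).
Cofactor C_01 = (-1)^(0+1) * minor(0,1) = -6
Entry delta = 5 - -3 = 8
Det delta = 8 * -6 = -48
New det = 0 + -48 = -48

Answer: -48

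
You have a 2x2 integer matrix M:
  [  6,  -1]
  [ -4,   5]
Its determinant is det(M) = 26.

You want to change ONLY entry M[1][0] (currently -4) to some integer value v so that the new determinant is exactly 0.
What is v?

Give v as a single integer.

det is linear in entry M[1][0]: det = old_det + (v - -4) * C_10
Cofactor C_10 = 1
Want det = 0: 26 + (v - -4) * 1 = 0
  (v - -4) = -26 / 1 = -26
  v = -4 + (-26) = -30

Answer: -30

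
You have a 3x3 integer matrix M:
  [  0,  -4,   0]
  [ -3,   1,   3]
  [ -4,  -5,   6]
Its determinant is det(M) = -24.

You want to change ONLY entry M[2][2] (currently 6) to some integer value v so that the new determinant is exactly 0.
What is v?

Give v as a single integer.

Answer: 4

Derivation:
det is linear in entry M[2][2]: det = old_det + (v - 6) * C_22
Cofactor C_22 = -12
Want det = 0: -24 + (v - 6) * -12 = 0
  (v - 6) = 24 / -12 = -2
  v = 6 + (-2) = 4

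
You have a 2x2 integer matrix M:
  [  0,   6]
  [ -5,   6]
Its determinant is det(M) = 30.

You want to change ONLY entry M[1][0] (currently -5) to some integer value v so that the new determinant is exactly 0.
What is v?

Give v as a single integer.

det is linear in entry M[1][0]: det = old_det + (v - -5) * C_10
Cofactor C_10 = -6
Want det = 0: 30 + (v - -5) * -6 = 0
  (v - -5) = -30 / -6 = 5
  v = -5 + (5) = 0

Answer: 0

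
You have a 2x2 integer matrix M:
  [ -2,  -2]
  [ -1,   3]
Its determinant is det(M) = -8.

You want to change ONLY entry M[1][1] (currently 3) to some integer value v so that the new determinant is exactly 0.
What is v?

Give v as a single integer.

det is linear in entry M[1][1]: det = old_det + (v - 3) * C_11
Cofactor C_11 = -2
Want det = 0: -8 + (v - 3) * -2 = 0
  (v - 3) = 8 / -2 = -4
  v = 3 + (-4) = -1

Answer: -1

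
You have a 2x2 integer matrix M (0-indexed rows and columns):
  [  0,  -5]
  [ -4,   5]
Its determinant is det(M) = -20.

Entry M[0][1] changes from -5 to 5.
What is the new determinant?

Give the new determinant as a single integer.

Answer: 20

Derivation:
det is linear in row 0: changing M[0][1] by delta changes det by delta * cofactor(0,1).
Cofactor C_01 = (-1)^(0+1) * minor(0,1) = 4
Entry delta = 5 - -5 = 10
Det delta = 10 * 4 = 40
New det = -20 + 40 = 20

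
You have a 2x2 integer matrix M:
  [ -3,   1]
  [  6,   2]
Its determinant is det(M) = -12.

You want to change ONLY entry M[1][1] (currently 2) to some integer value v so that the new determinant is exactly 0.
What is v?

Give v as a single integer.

det is linear in entry M[1][1]: det = old_det + (v - 2) * C_11
Cofactor C_11 = -3
Want det = 0: -12 + (v - 2) * -3 = 0
  (v - 2) = 12 / -3 = -4
  v = 2 + (-4) = -2

Answer: -2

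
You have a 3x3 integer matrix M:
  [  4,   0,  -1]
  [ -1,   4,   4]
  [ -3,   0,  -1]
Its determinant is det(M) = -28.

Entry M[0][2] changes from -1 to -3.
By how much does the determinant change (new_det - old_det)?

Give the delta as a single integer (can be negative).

Answer: -24

Derivation:
Cofactor C_02 = 12
Entry delta = -3 - -1 = -2
Det delta = entry_delta * cofactor = -2 * 12 = -24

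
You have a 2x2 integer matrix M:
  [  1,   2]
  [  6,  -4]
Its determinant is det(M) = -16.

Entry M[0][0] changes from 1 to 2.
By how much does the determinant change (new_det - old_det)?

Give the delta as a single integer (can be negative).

Cofactor C_00 = -4
Entry delta = 2 - 1 = 1
Det delta = entry_delta * cofactor = 1 * -4 = -4

Answer: -4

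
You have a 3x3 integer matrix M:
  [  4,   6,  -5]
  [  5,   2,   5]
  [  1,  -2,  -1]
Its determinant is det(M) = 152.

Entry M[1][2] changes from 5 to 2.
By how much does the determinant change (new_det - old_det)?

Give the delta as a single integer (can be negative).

Answer: -42

Derivation:
Cofactor C_12 = 14
Entry delta = 2 - 5 = -3
Det delta = entry_delta * cofactor = -3 * 14 = -42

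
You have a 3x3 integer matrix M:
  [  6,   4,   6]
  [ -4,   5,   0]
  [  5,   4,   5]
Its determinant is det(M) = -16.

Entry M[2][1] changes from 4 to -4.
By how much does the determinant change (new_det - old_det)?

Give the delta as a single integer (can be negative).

Cofactor C_21 = -24
Entry delta = -4 - 4 = -8
Det delta = entry_delta * cofactor = -8 * -24 = 192

Answer: 192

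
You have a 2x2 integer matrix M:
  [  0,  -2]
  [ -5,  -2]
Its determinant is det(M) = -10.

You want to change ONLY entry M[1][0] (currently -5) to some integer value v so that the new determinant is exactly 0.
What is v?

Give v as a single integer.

det is linear in entry M[1][0]: det = old_det + (v - -5) * C_10
Cofactor C_10 = 2
Want det = 0: -10 + (v - -5) * 2 = 0
  (v - -5) = 10 / 2 = 5
  v = -5 + (5) = 0

Answer: 0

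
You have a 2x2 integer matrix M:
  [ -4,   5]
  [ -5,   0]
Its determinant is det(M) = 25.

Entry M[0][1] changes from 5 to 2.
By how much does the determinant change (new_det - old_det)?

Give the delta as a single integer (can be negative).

Cofactor C_01 = 5
Entry delta = 2 - 5 = -3
Det delta = entry_delta * cofactor = -3 * 5 = -15

Answer: -15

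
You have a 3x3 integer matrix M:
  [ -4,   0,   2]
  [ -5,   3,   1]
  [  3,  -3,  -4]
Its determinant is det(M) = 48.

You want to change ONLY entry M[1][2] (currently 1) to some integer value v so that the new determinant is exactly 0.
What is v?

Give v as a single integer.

Answer: 5

Derivation:
det is linear in entry M[1][2]: det = old_det + (v - 1) * C_12
Cofactor C_12 = -12
Want det = 0: 48 + (v - 1) * -12 = 0
  (v - 1) = -48 / -12 = 4
  v = 1 + (4) = 5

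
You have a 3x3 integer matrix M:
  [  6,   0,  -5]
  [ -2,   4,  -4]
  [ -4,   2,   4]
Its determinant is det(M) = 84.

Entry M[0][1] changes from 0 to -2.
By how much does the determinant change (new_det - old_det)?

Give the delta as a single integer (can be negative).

Cofactor C_01 = 24
Entry delta = -2 - 0 = -2
Det delta = entry_delta * cofactor = -2 * 24 = -48

Answer: -48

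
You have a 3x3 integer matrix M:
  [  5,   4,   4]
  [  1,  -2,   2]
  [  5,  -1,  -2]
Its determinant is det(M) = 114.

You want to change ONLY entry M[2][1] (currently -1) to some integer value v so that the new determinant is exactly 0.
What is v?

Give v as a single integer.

det is linear in entry M[2][1]: det = old_det + (v - -1) * C_21
Cofactor C_21 = -6
Want det = 0: 114 + (v - -1) * -6 = 0
  (v - -1) = -114 / -6 = 19
  v = -1 + (19) = 18

Answer: 18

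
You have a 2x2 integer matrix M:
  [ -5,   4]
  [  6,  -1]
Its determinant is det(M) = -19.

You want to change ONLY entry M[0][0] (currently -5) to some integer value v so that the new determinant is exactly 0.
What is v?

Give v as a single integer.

det is linear in entry M[0][0]: det = old_det + (v - -5) * C_00
Cofactor C_00 = -1
Want det = 0: -19 + (v - -5) * -1 = 0
  (v - -5) = 19 / -1 = -19
  v = -5 + (-19) = -24

Answer: -24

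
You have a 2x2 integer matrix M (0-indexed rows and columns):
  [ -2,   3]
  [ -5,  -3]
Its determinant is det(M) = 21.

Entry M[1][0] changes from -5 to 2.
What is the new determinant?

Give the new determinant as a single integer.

Answer: 0

Derivation:
det is linear in row 1: changing M[1][0] by delta changes det by delta * cofactor(1,0).
Cofactor C_10 = (-1)^(1+0) * minor(1,0) = -3
Entry delta = 2 - -5 = 7
Det delta = 7 * -3 = -21
New det = 21 + -21 = 0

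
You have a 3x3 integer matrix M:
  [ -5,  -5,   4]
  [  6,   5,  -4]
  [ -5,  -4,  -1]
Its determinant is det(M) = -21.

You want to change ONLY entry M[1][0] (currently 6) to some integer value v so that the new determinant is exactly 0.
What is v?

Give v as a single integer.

Answer: 5

Derivation:
det is linear in entry M[1][0]: det = old_det + (v - 6) * C_10
Cofactor C_10 = -21
Want det = 0: -21 + (v - 6) * -21 = 0
  (v - 6) = 21 / -21 = -1
  v = 6 + (-1) = 5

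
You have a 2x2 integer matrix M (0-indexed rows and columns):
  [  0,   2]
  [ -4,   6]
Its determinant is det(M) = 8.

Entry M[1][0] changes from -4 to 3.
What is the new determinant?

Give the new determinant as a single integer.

Answer: -6

Derivation:
det is linear in row 1: changing M[1][0] by delta changes det by delta * cofactor(1,0).
Cofactor C_10 = (-1)^(1+0) * minor(1,0) = -2
Entry delta = 3 - -4 = 7
Det delta = 7 * -2 = -14
New det = 8 + -14 = -6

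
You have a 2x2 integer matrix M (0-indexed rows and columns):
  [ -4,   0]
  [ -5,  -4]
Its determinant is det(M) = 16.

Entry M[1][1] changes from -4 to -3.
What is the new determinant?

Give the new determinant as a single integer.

Answer: 12

Derivation:
det is linear in row 1: changing M[1][1] by delta changes det by delta * cofactor(1,1).
Cofactor C_11 = (-1)^(1+1) * minor(1,1) = -4
Entry delta = -3 - -4 = 1
Det delta = 1 * -4 = -4
New det = 16 + -4 = 12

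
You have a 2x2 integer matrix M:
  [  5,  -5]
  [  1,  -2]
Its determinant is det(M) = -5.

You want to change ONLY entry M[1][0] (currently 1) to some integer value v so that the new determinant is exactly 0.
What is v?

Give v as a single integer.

det is linear in entry M[1][0]: det = old_det + (v - 1) * C_10
Cofactor C_10 = 5
Want det = 0: -5 + (v - 1) * 5 = 0
  (v - 1) = 5 / 5 = 1
  v = 1 + (1) = 2

Answer: 2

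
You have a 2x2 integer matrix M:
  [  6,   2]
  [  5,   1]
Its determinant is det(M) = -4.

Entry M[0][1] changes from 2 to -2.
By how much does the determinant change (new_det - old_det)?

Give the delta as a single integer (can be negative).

Cofactor C_01 = -5
Entry delta = -2 - 2 = -4
Det delta = entry_delta * cofactor = -4 * -5 = 20

Answer: 20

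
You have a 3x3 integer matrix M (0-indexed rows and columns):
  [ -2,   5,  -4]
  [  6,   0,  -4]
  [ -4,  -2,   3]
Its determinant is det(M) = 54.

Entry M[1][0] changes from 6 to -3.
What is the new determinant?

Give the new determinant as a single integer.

det is linear in row 1: changing M[1][0] by delta changes det by delta * cofactor(1,0).
Cofactor C_10 = (-1)^(1+0) * minor(1,0) = -7
Entry delta = -3 - 6 = -9
Det delta = -9 * -7 = 63
New det = 54 + 63 = 117

Answer: 117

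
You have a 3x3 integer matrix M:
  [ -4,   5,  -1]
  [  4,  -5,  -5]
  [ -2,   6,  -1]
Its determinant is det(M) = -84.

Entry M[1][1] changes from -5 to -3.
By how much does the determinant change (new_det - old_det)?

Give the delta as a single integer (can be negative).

Cofactor C_11 = 2
Entry delta = -3 - -5 = 2
Det delta = entry_delta * cofactor = 2 * 2 = 4

Answer: 4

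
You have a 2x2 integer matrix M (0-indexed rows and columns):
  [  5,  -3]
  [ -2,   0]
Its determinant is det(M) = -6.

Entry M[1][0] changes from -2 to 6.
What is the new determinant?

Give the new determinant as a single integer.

Answer: 18

Derivation:
det is linear in row 1: changing M[1][0] by delta changes det by delta * cofactor(1,0).
Cofactor C_10 = (-1)^(1+0) * minor(1,0) = 3
Entry delta = 6 - -2 = 8
Det delta = 8 * 3 = 24
New det = -6 + 24 = 18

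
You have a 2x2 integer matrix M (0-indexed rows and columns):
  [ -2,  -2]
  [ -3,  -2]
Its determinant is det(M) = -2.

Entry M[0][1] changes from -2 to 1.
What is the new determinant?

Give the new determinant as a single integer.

Answer: 7

Derivation:
det is linear in row 0: changing M[0][1] by delta changes det by delta * cofactor(0,1).
Cofactor C_01 = (-1)^(0+1) * minor(0,1) = 3
Entry delta = 1 - -2 = 3
Det delta = 3 * 3 = 9
New det = -2 + 9 = 7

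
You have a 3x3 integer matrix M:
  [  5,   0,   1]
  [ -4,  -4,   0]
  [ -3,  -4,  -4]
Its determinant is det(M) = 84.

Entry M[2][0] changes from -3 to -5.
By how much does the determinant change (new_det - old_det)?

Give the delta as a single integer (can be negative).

Cofactor C_20 = 4
Entry delta = -5 - -3 = -2
Det delta = entry_delta * cofactor = -2 * 4 = -8

Answer: -8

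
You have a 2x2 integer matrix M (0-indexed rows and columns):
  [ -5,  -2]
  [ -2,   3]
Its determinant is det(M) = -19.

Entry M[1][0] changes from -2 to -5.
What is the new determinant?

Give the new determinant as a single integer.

det is linear in row 1: changing M[1][0] by delta changes det by delta * cofactor(1,0).
Cofactor C_10 = (-1)^(1+0) * minor(1,0) = 2
Entry delta = -5 - -2 = -3
Det delta = -3 * 2 = -6
New det = -19 + -6 = -25

Answer: -25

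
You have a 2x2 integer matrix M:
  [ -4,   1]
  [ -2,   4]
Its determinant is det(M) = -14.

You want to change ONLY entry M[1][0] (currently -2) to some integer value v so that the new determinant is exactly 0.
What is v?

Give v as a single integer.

det is linear in entry M[1][0]: det = old_det + (v - -2) * C_10
Cofactor C_10 = -1
Want det = 0: -14 + (v - -2) * -1 = 0
  (v - -2) = 14 / -1 = -14
  v = -2 + (-14) = -16

Answer: -16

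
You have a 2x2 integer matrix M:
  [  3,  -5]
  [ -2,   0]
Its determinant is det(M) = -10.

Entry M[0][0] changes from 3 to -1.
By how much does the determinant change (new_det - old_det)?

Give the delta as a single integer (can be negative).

Answer: 0

Derivation:
Cofactor C_00 = 0
Entry delta = -1 - 3 = -4
Det delta = entry_delta * cofactor = -4 * 0 = 0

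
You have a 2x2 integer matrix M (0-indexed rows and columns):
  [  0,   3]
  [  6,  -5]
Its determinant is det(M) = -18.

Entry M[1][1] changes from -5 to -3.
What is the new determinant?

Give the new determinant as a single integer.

Answer: -18

Derivation:
det is linear in row 1: changing M[1][1] by delta changes det by delta * cofactor(1,1).
Cofactor C_11 = (-1)^(1+1) * minor(1,1) = 0
Entry delta = -3 - -5 = 2
Det delta = 2 * 0 = 0
New det = -18 + 0 = -18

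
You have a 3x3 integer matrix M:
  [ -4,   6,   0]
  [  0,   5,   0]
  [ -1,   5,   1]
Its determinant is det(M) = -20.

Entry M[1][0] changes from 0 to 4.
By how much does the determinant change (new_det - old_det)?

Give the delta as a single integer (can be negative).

Cofactor C_10 = -6
Entry delta = 4 - 0 = 4
Det delta = entry_delta * cofactor = 4 * -6 = -24

Answer: -24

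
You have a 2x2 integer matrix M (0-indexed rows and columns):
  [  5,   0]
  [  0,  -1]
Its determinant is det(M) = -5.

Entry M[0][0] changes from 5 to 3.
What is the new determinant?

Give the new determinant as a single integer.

Answer: -3

Derivation:
det is linear in row 0: changing M[0][0] by delta changes det by delta * cofactor(0,0).
Cofactor C_00 = (-1)^(0+0) * minor(0,0) = -1
Entry delta = 3 - 5 = -2
Det delta = -2 * -1 = 2
New det = -5 + 2 = -3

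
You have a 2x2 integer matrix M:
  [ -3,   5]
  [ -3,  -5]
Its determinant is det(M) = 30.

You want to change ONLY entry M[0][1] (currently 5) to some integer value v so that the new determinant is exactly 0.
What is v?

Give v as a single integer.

Answer: -5

Derivation:
det is linear in entry M[0][1]: det = old_det + (v - 5) * C_01
Cofactor C_01 = 3
Want det = 0: 30 + (v - 5) * 3 = 0
  (v - 5) = -30 / 3 = -10
  v = 5 + (-10) = -5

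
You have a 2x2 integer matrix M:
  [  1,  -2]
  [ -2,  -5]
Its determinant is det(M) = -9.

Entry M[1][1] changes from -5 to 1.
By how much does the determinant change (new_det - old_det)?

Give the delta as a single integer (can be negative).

Cofactor C_11 = 1
Entry delta = 1 - -5 = 6
Det delta = entry_delta * cofactor = 6 * 1 = 6

Answer: 6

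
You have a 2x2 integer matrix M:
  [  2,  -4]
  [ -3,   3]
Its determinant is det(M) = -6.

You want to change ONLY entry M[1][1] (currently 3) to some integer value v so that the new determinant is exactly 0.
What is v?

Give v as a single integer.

Answer: 6

Derivation:
det is linear in entry M[1][1]: det = old_det + (v - 3) * C_11
Cofactor C_11 = 2
Want det = 0: -6 + (v - 3) * 2 = 0
  (v - 3) = 6 / 2 = 3
  v = 3 + (3) = 6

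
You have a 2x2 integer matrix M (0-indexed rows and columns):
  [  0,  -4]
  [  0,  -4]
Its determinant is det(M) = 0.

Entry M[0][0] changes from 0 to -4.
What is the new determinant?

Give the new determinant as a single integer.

Answer: 16

Derivation:
det is linear in row 0: changing M[0][0] by delta changes det by delta * cofactor(0,0).
Cofactor C_00 = (-1)^(0+0) * minor(0,0) = -4
Entry delta = -4 - 0 = -4
Det delta = -4 * -4 = 16
New det = 0 + 16 = 16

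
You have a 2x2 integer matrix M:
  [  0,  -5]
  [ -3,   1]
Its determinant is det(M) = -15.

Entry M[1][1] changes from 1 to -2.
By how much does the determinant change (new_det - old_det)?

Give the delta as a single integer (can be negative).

Answer: 0

Derivation:
Cofactor C_11 = 0
Entry delta = -2 - 1 = -3
Det delta = entry_delta * cofactor = -3 * 0 = 0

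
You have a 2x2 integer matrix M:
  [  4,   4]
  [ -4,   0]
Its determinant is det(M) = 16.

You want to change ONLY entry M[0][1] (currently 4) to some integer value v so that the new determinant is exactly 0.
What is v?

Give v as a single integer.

det is linear in entry M[0][1]: det = old_det + (v - 4) * C_01
Cofactor C_01 = 4
Want det = 0: 16 + (v - 4) * 4 = 0
  (v - 4) = -16 / 4 = -4
  v = 4 + (-4) = 0

Answer: 0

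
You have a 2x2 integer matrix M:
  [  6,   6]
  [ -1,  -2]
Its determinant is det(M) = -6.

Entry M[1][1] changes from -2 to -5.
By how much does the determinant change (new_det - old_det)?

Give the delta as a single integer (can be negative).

Cofactor C_11 = 6
Entry delta = -5 - -2 = -3
Det delta = entry_delta * cofactor = -3 * 6 = -18

Answer: -18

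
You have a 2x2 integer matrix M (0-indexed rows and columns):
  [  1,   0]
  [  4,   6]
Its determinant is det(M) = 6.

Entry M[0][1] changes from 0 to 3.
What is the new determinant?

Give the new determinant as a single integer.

det is linear in row 0: changing M[0][1] by delta changes det by delta * cofactor(0,1).
Cofactor C_01 = (-1)^(0+1) * minor(0,1) = -4
Entry delta = 3 - 0 = 3
Det delta = 3 * -4 = -12
New det = 6 + -12 = -6

Answer: -6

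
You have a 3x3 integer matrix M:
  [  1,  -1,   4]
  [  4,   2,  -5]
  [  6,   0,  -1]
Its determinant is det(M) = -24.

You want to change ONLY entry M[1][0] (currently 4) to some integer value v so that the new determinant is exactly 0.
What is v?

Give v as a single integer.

det is linear in entry M[1][0]: det = old_det + (v - 4) * C_10
Cofactor C_10 = -1
Want det = 0: -24 + (v - 4) * -1 = 0
  (v - 4) = 24 / -1 = -24
  v = 4 + (-24) = -20

Answer: -20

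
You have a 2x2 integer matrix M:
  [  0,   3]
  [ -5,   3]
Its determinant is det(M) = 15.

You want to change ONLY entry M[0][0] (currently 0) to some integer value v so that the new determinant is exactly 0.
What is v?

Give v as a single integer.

Answer: -5

Derivation:
det is linear in entry M[0][0]: det = old_det + (v - 0) * C_00
Cofactor C_00 = 3
Want det = 0: 15 + (v - 0) * 3 = 0
  (v - 0) = -15 / 3 = -5
  v = 0 + (-5) = -5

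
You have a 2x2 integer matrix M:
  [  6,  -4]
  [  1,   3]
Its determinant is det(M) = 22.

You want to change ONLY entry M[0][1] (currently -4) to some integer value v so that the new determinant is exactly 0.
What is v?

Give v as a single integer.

det is linear in entry M[0][1]: det = old_det + (v - -4) * C_01
Cofactor C_01 = -1
Want det = 0: 22 + (v - -4) * -1 = 0
  (v - -4) = -22 / -1 = 22
  v = -4 + (22) = 18

Answer: 18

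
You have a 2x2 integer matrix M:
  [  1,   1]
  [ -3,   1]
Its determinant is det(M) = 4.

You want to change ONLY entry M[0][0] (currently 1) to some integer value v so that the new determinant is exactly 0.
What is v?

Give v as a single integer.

det is linear in entry M[0][0]: det = old_det + (v - 1) * C_00
Cofactor C_00 = 1
Want det = 0: 4 + (v - 1) * 1 = 0
  (v - 1) = -4 / 1 = -4
  v = 1 + (-4) = -3

Answer: -3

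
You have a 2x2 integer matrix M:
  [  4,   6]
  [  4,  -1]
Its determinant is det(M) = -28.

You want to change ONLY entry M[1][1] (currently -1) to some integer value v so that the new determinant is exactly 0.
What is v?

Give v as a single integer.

Answer: 6

Derivation:
det is linear in entry M[1][1]: det = old_det + (v - -1) * C_11
Cofactor C_11 = 4
Want det = 0: -28 + (v - -1) * 4 = 0
  (v - -1) = 28 / 4 = 7
  v = -1 + (7) = 6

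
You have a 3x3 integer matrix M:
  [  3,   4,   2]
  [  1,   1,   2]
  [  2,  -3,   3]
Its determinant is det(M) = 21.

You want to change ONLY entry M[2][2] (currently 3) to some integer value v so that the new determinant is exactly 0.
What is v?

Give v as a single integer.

det is linear in entry M[2][2]: det = old_det + (v - 3) * C_22
Cofactor C_22 = -1
Want det = 0: 21 + (v - 3) * -1 = 0
  (v - 3) = -21 / -1 = 21
  v = 3 + (21) = 24

Answer: 24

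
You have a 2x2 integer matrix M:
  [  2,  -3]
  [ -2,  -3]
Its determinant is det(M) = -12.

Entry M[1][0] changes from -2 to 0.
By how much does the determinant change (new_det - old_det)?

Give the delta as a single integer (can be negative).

Answer: 6

Derivation:
Cofactor C_10 = 3
Entry delta = 0 - -2 = 2
Det delta = entry_delta * cofactor = 2 * 3 = 6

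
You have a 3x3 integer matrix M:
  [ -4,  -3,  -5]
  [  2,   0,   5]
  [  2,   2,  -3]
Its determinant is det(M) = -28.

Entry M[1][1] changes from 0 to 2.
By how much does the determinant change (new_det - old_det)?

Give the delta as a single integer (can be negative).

Answer: 44

Derivation:
Cofactor C_11 = 22
Entry delta = 2 - 0 = 2
Det delta = entry_delta * cofactor = 2 * 22 = 44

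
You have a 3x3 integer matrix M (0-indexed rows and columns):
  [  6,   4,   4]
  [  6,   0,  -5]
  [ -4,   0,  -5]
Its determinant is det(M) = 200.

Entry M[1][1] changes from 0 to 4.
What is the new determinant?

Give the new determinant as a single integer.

Answer: 144

Derivation:
det is linear in row 1: changing M[1][1] by delta changes det by delta * cofactor(1,1).
Cofactor C_11 = (-1)^(1+1) * minor(1,1) = -14
Entry delta = 4 - 0 = 4
Det delta = 4 * -14 = -56
New det = 200 + -56 = 144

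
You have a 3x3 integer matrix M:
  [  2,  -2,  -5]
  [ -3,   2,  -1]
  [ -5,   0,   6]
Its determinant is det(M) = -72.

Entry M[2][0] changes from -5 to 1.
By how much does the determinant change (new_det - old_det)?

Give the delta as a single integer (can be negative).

Answer: 72

Derivation:
Cofactor C_20 = 12
Entry delta = 1 - -5 = 6
Det delta = entry_delta * cofactor = 6 * 12 = 72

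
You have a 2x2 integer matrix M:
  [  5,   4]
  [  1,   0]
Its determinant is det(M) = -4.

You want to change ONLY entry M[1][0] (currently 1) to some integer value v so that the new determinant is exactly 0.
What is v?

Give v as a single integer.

det is linear in entry M[1][0]: det = old_det + (v - 1) * C_10
Cofactor C_10 = -4
Want det = 0: -4 + (v - 1) * -4 = 0
  (v - 1) = 4 / -4 = -1
  v = 1 + (-1) = 0

Answer: 0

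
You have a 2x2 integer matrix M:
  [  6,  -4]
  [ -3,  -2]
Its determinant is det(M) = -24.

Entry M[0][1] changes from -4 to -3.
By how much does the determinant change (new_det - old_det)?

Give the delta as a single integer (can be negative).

Answer: 3

Derivation:
Cofactor C_01 = 3
Entry delta = -3 - -4 = 1
Det delta = entry_delta * cofactor = 1 * 3 = 3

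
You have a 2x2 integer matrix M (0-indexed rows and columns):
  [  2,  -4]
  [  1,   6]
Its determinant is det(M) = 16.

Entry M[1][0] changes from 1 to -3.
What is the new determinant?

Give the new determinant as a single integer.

det is linear in row 1: changing M[1][0] by delta changes det by delta * cofactor(1,0).
Cofactor C_10 = (-1)^(1+0) * minor(1,0) = 4
Entry delta = -3 - 1 = -4
Det delta = -4 * 4 = -16
New det = 16 + -16 = 0

Answer: 0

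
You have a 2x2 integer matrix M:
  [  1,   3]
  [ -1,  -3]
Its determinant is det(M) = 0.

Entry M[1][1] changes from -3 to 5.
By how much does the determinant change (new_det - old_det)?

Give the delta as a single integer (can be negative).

Answer: 8

Derivation:
Cofactor C_11 = 1
Entry delta = 5 - -3 = 8
Det delta = entry_delta * cofactor = 8 * 1 = 8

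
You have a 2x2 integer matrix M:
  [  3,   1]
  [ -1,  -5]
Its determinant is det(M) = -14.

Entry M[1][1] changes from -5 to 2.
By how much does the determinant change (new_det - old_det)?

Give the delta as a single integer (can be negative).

Cofactor C_11 = 3
Entry delta = 2 - -5 = 7
Det delta = entry_delta * cofactor = 7 * 3 = 21

Answer: 21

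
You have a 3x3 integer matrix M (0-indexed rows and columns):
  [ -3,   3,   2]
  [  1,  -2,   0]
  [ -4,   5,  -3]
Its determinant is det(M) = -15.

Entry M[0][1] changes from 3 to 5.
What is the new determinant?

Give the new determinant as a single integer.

det is linear in row 0: changing M[0][1] by delta changes det by delta * cofactor(0,1).
Cofactor C_01 = (-1)^(0+1) * minor(0,1) = 3
Entry delta = 5 - 3 = 2
Det delta = 2 * 3 = 6
New det = -15 + 6 = -9

Answer: -9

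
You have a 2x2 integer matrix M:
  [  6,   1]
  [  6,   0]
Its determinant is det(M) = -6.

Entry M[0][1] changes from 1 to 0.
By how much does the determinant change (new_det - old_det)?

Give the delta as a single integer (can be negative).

Cofactor C_01 = -6
Entry delta = 0 - 1 = -1
Det delta = entry_delta * cofactor = -1 * -6 = 6

Answer: 6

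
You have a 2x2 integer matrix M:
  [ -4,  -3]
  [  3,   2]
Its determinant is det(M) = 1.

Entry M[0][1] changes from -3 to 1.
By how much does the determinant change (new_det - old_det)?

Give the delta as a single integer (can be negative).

Answer: -12

Derivation:
Cofactor C_01 = -3
Entry delta = 1 - -3 = 4
Det delta = entry_delta * cofactor = 4 * -3 = -12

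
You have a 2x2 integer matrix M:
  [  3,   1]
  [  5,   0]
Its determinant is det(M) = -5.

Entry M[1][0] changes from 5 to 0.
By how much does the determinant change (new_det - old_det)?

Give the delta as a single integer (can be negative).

Answer: 5

Derivation:
Cofactor C_10 = -1
Entry delta = 0 - 5 = -5
Det delta = entry_delta * cofactor = -5 * -1 = 5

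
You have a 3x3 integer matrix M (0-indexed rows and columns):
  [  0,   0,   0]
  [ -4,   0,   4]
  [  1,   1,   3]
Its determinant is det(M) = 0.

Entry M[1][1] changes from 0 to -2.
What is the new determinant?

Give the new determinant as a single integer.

Answer: 0

Derivation:
det is linear in row 1: changing M[1][1] by delta changes det by delta * cofactor(1,1).
Cofactor C_11 = (-1)^(1+1) * minor(1,1) = 0
Entry delta = -2 - 0 = -2
Det delta = -2 * 0 = 0
New det = 0 + 0 = 0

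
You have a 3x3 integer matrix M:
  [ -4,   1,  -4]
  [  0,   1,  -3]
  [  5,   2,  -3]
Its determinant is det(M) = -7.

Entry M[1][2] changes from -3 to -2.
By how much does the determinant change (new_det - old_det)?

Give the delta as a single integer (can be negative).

Answer: 13

Derivation:
Cofactor C_12 = 13
Entry delta = -2 - -3 = 1
Det delta = entry_delta * cofactor = 1 * 13 = 13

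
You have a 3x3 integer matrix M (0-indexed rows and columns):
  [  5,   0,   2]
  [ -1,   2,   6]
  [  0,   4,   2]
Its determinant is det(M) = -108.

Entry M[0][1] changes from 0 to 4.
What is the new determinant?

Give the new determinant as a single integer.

Answer: -100

Derivation:
det is linear in row 0: changing M[0][1] by delta changes det by delta * cofactor(0,1).
Cofactor C_01 = (-1)^(0+1) * minor(0,1) = 2
Entry delta = 4 - 0 = 4
Det delta = 4 * 2 = 8
New det = -108 + 8 = -100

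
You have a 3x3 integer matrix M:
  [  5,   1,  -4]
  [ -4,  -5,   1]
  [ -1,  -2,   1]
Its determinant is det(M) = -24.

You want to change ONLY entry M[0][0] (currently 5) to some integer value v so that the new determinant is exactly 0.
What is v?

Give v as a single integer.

Answer: -3

Derivation:
det is linear in entry M[0][0]: det = old_det + (v - 5) * C_00
Cofactor C_00 = -3
Want det = 0: -24 + (v - 5) * -3 = 0
  (v - 5) = 24 / -3 = -8
  v = 5 + (-8) = -3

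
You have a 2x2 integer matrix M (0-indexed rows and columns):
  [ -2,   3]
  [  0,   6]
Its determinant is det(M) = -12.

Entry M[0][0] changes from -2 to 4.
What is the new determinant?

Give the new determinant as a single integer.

det is linear in row 0: changing M[0][0] by delta changes det by delta * cofactor(0,0).
Cofactor C_00 = (-1)^(0+0) * minor(0,0) = 6
Entry delta = 4 - -2 = 6
Det delta = 6 * 6 = 36
New det = -12 + 36 = 24

Answer: 24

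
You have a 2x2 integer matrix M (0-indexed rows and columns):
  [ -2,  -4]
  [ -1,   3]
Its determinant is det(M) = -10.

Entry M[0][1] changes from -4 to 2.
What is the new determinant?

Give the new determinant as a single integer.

Answer: -4

Derivation:
det is linear in row 0: changing M[0][1] by delta changes det by delta * cofactor(0,1).
Cofactor C_01 = (-1)^(0+1) * minor(0,1) = 1
Entry delta = 2 - -4 = 6
Det delta = 6 * 1 = 6
New det = -10 + 6 = -4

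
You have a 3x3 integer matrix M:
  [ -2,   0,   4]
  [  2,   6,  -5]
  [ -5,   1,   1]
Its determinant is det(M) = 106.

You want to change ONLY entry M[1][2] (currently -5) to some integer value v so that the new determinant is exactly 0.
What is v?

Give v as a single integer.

Answer: -58

Derivation:
det is linear in entry M[1][2]: det = old_det + (v - -5) * C_12
Cofactor C_12 = 2
Want det = 0: 106 + (v - -5) * 2 = 0
  (v - -5) = -106 / 2 = -53
  v = -5 + (-53) = -58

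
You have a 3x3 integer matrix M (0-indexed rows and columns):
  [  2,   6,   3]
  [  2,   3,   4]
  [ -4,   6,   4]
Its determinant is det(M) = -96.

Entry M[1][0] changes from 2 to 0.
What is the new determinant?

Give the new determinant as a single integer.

Answer: -84

Derivation:
det is linear in row 1: changing M[1][0] by delta changes det by delta * cofactor(1,0).
Cofactor C_10 = (-1)^(1+0) * minor(1,0) = -6
Entry delta = 0 - 2 = -2
Det delta = -2 * -6 = 12
New det = -96 + 12 = -84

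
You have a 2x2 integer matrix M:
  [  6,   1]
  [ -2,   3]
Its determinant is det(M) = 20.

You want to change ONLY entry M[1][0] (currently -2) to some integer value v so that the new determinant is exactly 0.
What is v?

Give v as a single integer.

det is linear in entry M[1][0]: det = old_det + (v - -2) * C_10
Cofactor C_10 = -1
Want det = 0: 20 + (v - -2) * -1 = 0
  (v - -2) = -20 / -1 = 20
  v = -2 + (20) = 18

Answer: 18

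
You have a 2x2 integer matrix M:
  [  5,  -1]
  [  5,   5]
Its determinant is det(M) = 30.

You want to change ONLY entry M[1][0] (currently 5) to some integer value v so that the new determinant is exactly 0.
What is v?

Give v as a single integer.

det is linear in entry M[1][0]: det = old_det + (v - 5) * C_10
Cofactor C_10 = 1
Want det = 0: 30 + (v - 5) * 1 = 0
  (v - 5) = -30 / 1 = -30
  v = 5 + (-30) = -25

Answer: -25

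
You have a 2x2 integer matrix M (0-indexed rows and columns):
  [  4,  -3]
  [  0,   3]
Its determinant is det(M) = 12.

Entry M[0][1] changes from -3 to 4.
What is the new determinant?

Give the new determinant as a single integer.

det is linear in row 0: changing M[0][1] by delta changes det by delta * cofactor(0,1).
Cofactor C_01 = (-1)^(0+1) * minor(0,1) = 0
Entry delta = 4 - -3 = 7
Det delta = 7 * 0 = 0
New det = 12 + 0 = 12

Answer: 12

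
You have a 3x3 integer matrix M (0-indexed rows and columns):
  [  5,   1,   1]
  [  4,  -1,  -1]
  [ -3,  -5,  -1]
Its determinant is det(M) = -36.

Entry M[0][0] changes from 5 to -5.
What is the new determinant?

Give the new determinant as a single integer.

det is linear in row 0: changing M[0][0] by delta changes det by delta * cofactor(0,0).
Cofactor C_00 = (-1)^(0+0) * minor(0,0) = -4
Entry delta = -5 - 5 = -10
Det delta = -10 * -4 = 40
New det = -36 + 40 = 4

Answer: 4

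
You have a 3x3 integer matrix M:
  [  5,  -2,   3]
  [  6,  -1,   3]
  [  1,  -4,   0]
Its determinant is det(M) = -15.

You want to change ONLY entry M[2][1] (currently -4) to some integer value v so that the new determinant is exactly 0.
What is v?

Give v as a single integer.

det is linear in entry M[2][1]: det = old_det + (v - -4) * C_21
Cofactor C_21 = 3
Want det = 0: -15 + (v - -4) * 3 = 0
  (v - -4) = 15 / 3 = 5
  v = -4 + (5) = 1

Answer: 1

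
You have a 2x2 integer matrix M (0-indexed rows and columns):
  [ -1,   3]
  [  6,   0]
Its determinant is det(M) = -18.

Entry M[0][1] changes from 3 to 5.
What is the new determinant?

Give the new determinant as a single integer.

Answer: -30

Derivation:
det is linear in row 0: changing M[0][1] by delta changes det by delta * cofactor(0,1).
Cofactor C_01 = (-1)^(0+1) * minor(0,1) = -6
Entry delta = 5 - 3 = 2
Det delta = 2 * -6 = -12
New det = -18 + -12 = -30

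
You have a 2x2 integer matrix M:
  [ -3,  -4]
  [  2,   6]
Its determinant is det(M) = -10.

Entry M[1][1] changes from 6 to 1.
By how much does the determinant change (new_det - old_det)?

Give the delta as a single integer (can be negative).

Cofactor C_11 = -3
Entry delta = 1 - 6 = -5
Det delta = entry_delta * cofactor = -5 * -3 = 15

Answer: 15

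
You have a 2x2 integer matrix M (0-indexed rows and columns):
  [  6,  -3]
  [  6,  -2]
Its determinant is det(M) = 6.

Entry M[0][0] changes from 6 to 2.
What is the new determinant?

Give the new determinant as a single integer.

Answer: 14

Derivation:
det is linear in row 0: changing M[0][0] by delta changes det by delta * cofactor(0,0).
Cofactor C_00 = (-1)^(0+0) * minor(0,0) = -2
Entry delta = 2 - 6 = -4
Det delta = -4 * -2 = 8
New det = 6 + 8 = 14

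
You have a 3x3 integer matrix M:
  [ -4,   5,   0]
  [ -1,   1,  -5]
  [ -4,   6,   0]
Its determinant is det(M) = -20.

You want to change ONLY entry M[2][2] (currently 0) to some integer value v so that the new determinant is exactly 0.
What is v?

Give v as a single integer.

det is linear in entry M[2][2]: det = old_det + (v - 0) * C_22
Cofactor C_22 = 1
Want det = 0: -20 + (v - 0) * 1 = 0
  (v - 0) = 20 / 1 = 20
  v = 0 + (20) = 20

Answer: 20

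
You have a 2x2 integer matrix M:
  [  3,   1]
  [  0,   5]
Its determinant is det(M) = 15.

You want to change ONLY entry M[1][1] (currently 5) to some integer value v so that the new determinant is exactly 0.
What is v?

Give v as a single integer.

det is linear in entry M[1][1]: det = old_det + (v - 5) * C_11
Cofactor C_11 = 3
Want det = 0: 15 + (v - 5) * 3 = 0
  (v - 5) = -15 / 3 = -5
  v = 5 + (-5) = 0

Answer: 0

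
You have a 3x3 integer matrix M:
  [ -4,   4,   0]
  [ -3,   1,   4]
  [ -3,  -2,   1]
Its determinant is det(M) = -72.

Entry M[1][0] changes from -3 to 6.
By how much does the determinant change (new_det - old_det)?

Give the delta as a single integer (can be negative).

Answer: -36

Derivation:
Cofactor C_10 = -4
Entry delta = 6 - -3 = 9
Det delta = entry_delta * cofactor = 9 * -4 = -36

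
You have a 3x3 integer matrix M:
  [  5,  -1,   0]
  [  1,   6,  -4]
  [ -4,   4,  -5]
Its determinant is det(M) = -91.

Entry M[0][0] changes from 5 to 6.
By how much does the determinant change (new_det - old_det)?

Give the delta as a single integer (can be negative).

Cofactor C_00 = -14
Entry delta = 6 - 5 = 1
Det delta = entry_delta * cofactor = 1 * -14 = -14

Answer: -14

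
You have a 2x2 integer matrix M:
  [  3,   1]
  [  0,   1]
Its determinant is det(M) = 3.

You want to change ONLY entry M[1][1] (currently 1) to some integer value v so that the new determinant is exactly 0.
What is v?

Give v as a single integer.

det is linear in entry M[1][1]: det = old_det + (v - 1) * C_11
Cofactor C_11 = 3
Want det = 0: 3 + (v - 1) * 3 = 0
  (v - 1) = -3 / 3 = -1
  v = 1 + (-1) = 0

Answer: 0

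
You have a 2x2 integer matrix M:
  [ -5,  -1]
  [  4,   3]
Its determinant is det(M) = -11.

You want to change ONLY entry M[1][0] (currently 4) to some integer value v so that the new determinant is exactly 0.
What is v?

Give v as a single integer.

Answer: 15

Derivation:
det is linear in entry M[1][0]: det = old_det + (v - 4) * C_10
Cofactor C_10 = 1
Want det = 0: -11 + (v - 4) * 1 = 0
  (v - 4) = 11 / 1 = 11
  v = 4 + (11) = 15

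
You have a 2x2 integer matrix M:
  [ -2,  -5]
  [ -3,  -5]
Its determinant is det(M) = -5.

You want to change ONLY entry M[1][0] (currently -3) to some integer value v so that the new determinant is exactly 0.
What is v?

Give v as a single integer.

det is linear in entry M[1][0]: det = old_det + (v - -3) * C_10
Cofactor C_10 = 5
Want det = 0: -5 + (v - -3) * 5 = 0
  (v - -3) = 5 / 5 = 1
  v = -3 + (1) = -2

Answer: -2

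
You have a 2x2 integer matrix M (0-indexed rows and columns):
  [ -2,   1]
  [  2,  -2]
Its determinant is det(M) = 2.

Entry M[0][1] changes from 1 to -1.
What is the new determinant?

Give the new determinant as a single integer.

det is linear in row 0: changing M[0][1] by delta changes det by delta * cofactor(0,1).
Cofactor C_01 = (-1)^(0+1) * minor(0,1) = -2
Entry delta = -1 - 1 = -2
Det delta = -2 * -2 = 4
New det = 2 + 4 = 6

Answer: 6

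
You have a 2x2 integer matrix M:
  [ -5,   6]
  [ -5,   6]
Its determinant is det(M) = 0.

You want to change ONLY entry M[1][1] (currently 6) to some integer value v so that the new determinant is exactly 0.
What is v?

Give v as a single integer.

det is linear in entry M[1][1]: det = old_det + (v - 6) * C_11
Cofactor C_11 = -5
Want det = 0: 0 + (v - 6) * -5 = 0
  (v - 6) = 0 / -5 = 0
  v = 6 + (0) = 6

Answer: 6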